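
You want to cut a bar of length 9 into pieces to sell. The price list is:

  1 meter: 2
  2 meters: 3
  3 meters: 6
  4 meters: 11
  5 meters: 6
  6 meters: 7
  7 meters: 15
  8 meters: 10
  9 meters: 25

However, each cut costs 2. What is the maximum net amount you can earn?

25

Build r[k] bottom-up: r[k] = max over allowed piece i of (p[i] + r[k−i]) − 2 per cut.
r[1] = 2
r[2] = max(2+2-2, 3+0) = 3
r[3] = max(2+3-2, 3+2-2, 6+0) = 6
r[4] = max(2+6-2, 3+3-2, 6+2-2, 11+0) = 11
r[5] = max(2+11-2, 3+6-2, 6+3-2, 11+2-2, 6+0) = 11
r[6] = max(2+11-2, 3+11-2, 6+6-2, 11+3-2, 6+2-2, 7+0) = 12
r[7] = max(2+12-2, 3+11-2, 6+11-2, …, 7+2-2, 15+0) = 15
r[8] = max(2+15-2, 3+12-2, 6+11-2, …, 15+2-2, 10+0) = 20
r[9] = max(2+20-2, 3+15-2, 6+12-2, …, 10+2-2, 25+0) = 25
Best is to make no cuts and sell whole for 25.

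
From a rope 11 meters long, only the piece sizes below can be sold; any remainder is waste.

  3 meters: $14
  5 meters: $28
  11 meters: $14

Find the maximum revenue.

56

Consider every possible first cut. r[k] is the best of p[i]+r[k−i] over all sellable i≤k.
r[1] = 0
r[2] = 0
r[3] = 14
r[4] = 14
r[5] = 28
r[6] = 28
r[7] = 28
r[8] = 42  (first piece 3, then r[5]=28)
r[9] = 42
r[10] = 56  (first piece 5, then r[5]=28)
r[11] = 56
One optimal cutting: pieces 5 + 5 with 1 meter of scrap → $56.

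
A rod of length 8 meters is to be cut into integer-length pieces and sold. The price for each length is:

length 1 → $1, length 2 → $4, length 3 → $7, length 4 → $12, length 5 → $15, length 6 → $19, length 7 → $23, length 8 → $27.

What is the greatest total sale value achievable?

27

Build v[k] bottom-up: v[k] = max over allowed piece i of (p[i] + v[k−i]).
v[1] = 1
v[2] = max(1+1, 4+0) = 4
v[3] = max(1+4, 4+1, 7+0) = 7
v[4] = max(1+7, 4+4, 7+1, 12+0) = 12
v[5] = max(1+12, 4+7, 7+4, 12+1, 15+0) = 15
v[6] = max(1+15, 4+12, 7+7, 12+4, 15+1, 19+0) = 19
v[7] = max(1+19, 4+15, 7+12, …, 19+1, 23+0) = 23
v[8] = max(1+23, 4+19, 7+15, …, 23+1, 27+0) = 27
Best is to sell the whole 8-meter piece uncut for $27.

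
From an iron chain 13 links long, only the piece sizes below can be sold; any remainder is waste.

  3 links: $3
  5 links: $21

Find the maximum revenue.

45

Build r[k] bottom-up: r[k] = max over allowed piece i of (p[i] + r[k−i]).
r[1] = 0
r[2] = 0
r[3] = 3
r[4] = 3
r[5] = 21
r[6] = 21
r[7] = 21
r[8] = 24  (first piece 3, then r[5]=21)
r[9] = 24
r[10] = 42  (first piece 5, then r[5]=21)
r[11] = 42
r[12] = 42
r[13] = 45  (first piece 3, then r[10]=42)
One optimal cutting: 5 + 5 + 3 → $45.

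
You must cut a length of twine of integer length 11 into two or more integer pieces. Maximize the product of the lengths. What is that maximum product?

54

Fill prod[k] for k=2..11: at each k try every first piece i and multiply by the better of (k−i) uncut or prod[k−i].
prod[2] = 1*max(1,0) = 1*1 = 1
prod[3] = 1*max(2,1) = 1*2 = 2
prod[4] = 2*max(2,1) = 2*2 = 4
prod[5] = 2*max(3,2) = 2*3 = 6
prod[6] = 3*max(3,2) = 3*3 = 9
prod[7] = 2*max(5,6) = 2*6 = 12
prod[8] = 2*max(6,9) = 2*9 = 18
prod[9] = 3*max(6,9) = 3*9 = 27
prod[10] = 2*max(8,18) = 2*18 = 36
prod[11] = 2*max(9,27) = 2*27 = 54
One optimal split: 3 + 3 + 3 + 2; product 3*3*3*2 = 54.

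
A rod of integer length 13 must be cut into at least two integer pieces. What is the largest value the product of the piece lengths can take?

Define g[k] = max over 1≤i<k of i · max(k−i, g[k−i]); the inner max lets the remainder stay uncut if that's better.
g[2] = 1×max(1,0) = 1×1 = 1
g[3] = 1×max(2,1) = 1×2 = 2
g[4] = 2×max(2,1) = 2×2 = 4
g[5] = 2×max(3,2) = 2×3 = 6
g[6] = 3×max(3,2) = 3×3 = 9
g[7] = 2×max(5,6) = 2×6 = 12
g[8] = 2×max(6,9) = 2×9 = 18
g[9] = 3×max(6,9) = 3×9 = 27
g[10] = 2×max(8,18) = 2×18 = 36
g[11] = 2×max(9,27) = 2×27 = 54
g[12] = 3×max(9,27) = 3×27 = 81
g[13] = 2×max(11,54) = 2×54 = 108
One optimal split: 3 + 3 + 3 + 2 + 2; product 3×3×3×2×2 = 108.

108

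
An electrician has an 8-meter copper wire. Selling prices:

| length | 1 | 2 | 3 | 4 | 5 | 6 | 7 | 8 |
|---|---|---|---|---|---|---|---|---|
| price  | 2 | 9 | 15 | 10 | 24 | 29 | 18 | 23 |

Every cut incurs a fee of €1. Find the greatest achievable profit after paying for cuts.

38

Let v[k] be the best obtainable value from length k. For each k, try every first piece i and keep the best of price[i] + v[k−i] minus the 1 cut fee when i<k.
v[1] = 2
v[2] = 9
v[3] = 15
v[4] = 17  (first piece 2, then v[2]=9)
v[5] = 24
v[6] = 29  (first piece 3, then v[3]=15)
v[7] = 32  (first piece 2, then v[5]=24)
v[8] = 38  (first piece 3, then v[5]=24)
One optimal plan: pieces 5 + 3 (1 cut) → €39 − €1 = €38.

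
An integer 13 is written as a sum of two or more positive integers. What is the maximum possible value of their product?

108

Fill prod[k] for k=2..13: at each k try every first piece i and multiply by the better of (k−i) uncut or prod[k−i].
prod[2] = 1×max(1,0) = 1×1 = 1
prod[3] = max(1×2, 2×1) = 2
prod[4] = max(1×3, 2×2, 3×1) = 4
prod[5] = max(1×4, 2×3, 3×2, 4×1) = 6
prod[6] = max(1×6, 2×4, 3×3, 4×2, 5×1) = 9
prod[7] = max(1×9, 2×6, 3×4, 4×3, 5×2, 6×1) = 12
prod[8] = max(1×12, 2×9, 3×6, …, 6×2, 7×1) = 18
prod[9] = max(1×18, 2×12, 3×9, …, 7×2, 8×1) = 27
prod[10] = max(1×27, 2×18, 3×12, …, 8×2, 9×1) = 36
prod[11] = max(1×36, 2×27, 3×18, …, 9×2, 10×1) = 54
prod[12] = max(1×54, 2×36, 3×27, …, 10×2, 11×1) = 81
prod[13] = max(1×81, 2×54, 3×36, …, 11×2, 12×1) = 108
One optimal split: 3 + 3 + 3 + 2 + 2; product 3×3×3×2×2 = 108.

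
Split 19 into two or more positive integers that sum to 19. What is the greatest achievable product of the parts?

972

Define P[k] = max over 1≤i<k of i · max(k−i, P[k−i]); the inner max lets the remainder stay uncut if that's better.
P[2] = 1×max(1,0) = 1×1 = 1
P[3] = 1×max(2,1) = 1×2 = 2
P[4] = 2×max(2,1) = 2×2 = 4
P[5] = 2×max(3,2) = 2×3 = 6
P[6] = 3×max(3,2) = 3×3 = 9
P[7] = 2×max(5,6) = 2×6 = 12
P[8] = 2×max(6,9) = 2×9 = 18
P[9] = 3×max(6,9) = 3×9 = 27
P[10] = 2×max(8,18) = 2×18 = 36
P[11] = 2×max(9,27) = 2×27 = 54
P[12] = 3×max(9,27) = 3×27 = 81
P[13] = 2×max(11,54) = 2×54 = 108
P[14] = 2×max(12,81) = 2×81 = 162
P[15] = 3×max(12,81) = 3×81 = 243
P[16] = 2×max(14,162) = 2×162 = 324
P[17] = 2×max(15,243) = 2×243 = 486
P[18] = 3×max(15,243) = 3×243 = 729
P[19] = 2×max(17,486) = 2×486 = 972
One optimal split: 3 + 3 + 3 + 3 + 3 + 2 + 2; product 3×3×3×3×3×2×2 = 972.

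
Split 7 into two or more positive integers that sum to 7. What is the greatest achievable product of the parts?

12

Let m[k] be the best product for length k (with at least one cut). For each first piece i, the rest contributes max(k−i, m[k−i]).
m[2] = 1·max(1,0) = 1·1 = 1
m[3] = 1·max(2,1) = 1·2 = 2
m[4] = 2·max(2,1) = 2·2 = 4
m[5] = 2·max(3,2) = 2·3 = 6
m[6] = 3·max(3,2) = 3·3 = 9
m[7] = 2·max(5,6) = 2·6 = 12
One optimal split: 3 + 2 + 2; product 3·2·2 = 12.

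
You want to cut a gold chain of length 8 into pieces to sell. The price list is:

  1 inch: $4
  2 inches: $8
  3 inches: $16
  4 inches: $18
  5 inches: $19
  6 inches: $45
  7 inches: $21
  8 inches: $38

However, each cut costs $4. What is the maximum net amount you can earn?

49

Build v[k] bottom-up: v[k] = max over allowed piece i of (p[i] + v[k−i]) − 4 per cut.
v[1] = 4
v[2] = max(4+4-4, 8+0) = 8
v[3] = max(4+8-4, 8+4-4, 16+0) = 16
v[4] = max(4+16-4, 8+8-4, 16+4-4, 18+0) = 18
v[5] = max(4+18-4, 8+16-4, 16+8-4, 18+4-4, 19+0) = 20
v[6] = max(4+20-4, 8+18-4, 16+16-4, 18+8-4, 19+4-4, 45+0) = 45
v[7] = max(4+45-4, 8+20-4, 16+18-4, …, 45+4-4, 21+0) = 45
v[8] = max(4+45-4, 8+45-4, 16+20-4, …, 21+4-4, 38+0) = 49
One optimal plan: pieces 6 + 2 (1 cut) → $53 − $4 = $49.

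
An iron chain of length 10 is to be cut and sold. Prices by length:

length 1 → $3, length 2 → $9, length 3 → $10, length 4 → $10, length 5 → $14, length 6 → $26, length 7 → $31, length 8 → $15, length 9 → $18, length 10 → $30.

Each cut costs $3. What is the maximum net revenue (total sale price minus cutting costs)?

Consider every possible first cut. net[k] is the best of p[i]+net[k−i] over all sellable i≤k, charging 3 whenever i<k.
net[1] = 3
net[2] = 9
net[3] = 10
net[4] = 15  (first piece 2, then net[2]=9)
net[5] = 16  (first piece 2, then net[3]=10)
net[6] = 26
net[7] = 31
net[8] = 32  (first piece 2, then net[6]=26)
net[9] = 37  (first piece 2, then net[7]=31)
net[10] = 38  (first piece 2, then net[8]=32)
One optimal plan: pieces 6 + 2 + 2 (2 cuts) → $44 − $6 = $38.

38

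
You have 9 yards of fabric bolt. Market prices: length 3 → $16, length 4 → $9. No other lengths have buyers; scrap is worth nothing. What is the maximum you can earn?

48

Build r[k] bottom-up: r[k] = max over allowed piece i of (p[i] + r[k−i]).
r[1] = 0
r[2] = 0
r[3] = 16
r[4] = max(16+0, 9+0) = 16
r[5] = max(16+0, 9+0) = 16
r[6] = max(16+16, 9+0) = 32
r[7] = max(16+16, 9+16) = 32
r[8] = max(16+16, 9+16) = 32
r[9] = max(16+32, 9+16) = 48
One optimal cutting: 3 + 3 + 3 → $48.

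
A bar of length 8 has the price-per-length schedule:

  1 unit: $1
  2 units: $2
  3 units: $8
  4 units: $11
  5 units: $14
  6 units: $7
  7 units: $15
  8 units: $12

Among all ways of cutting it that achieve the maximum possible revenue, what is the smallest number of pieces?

Consider every possible first cut. r[k] is the best of p[i]+r[k−i] over all sellable i≤k.
r[1] = 1
r[2] = 2  (first piece 1, then r[1]=1)
r[3] = 8
r[4] = 11
r[5] = 14
r[6] = 16  (first piece 3, then r[3]=8)
r[7] = 19  (first piece 3, then r[4]=11)
r[8] = 22  (first piece 3, then r[5]=14)
Maximum revenue is $22.
Now minimize piece count subject to staying optimal: for each k, pieces[k] = 1 + min over i with p[i]+r[k−i]=r[k] of pieces[k−i].
pieces[5] = 1
pieces[6] = 2
pieces[7] = 2
pieces[8] = 2

2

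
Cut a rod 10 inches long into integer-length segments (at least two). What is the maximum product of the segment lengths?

36

Let prod[k] be the best product for length k (with at least one cut). For each first piece i, the rest contributes max(k−i, prod[k−i]).
prod[2] = 1×max(1,0) = 1×1 = 1
prod[3] = 1×max(2,1) = 1×2 = 2
prod[4] = 2×max(2,1) = 2×2 = 4
prod[5] = 2×max(3,2) = 2×3 = 6
prod[6] = 3×max(3,2) = 3×3 = 9
prod[7] = 2×max(5,6) = 2×6 = 12
prod[8] = 2×max(6,9) = 2×9 = 18
prod[9] = 3×max(6,9) = 3×9 = 27
prod[10] = 2×max(8,18) = 2×18 = 36
One optimal split: 3 + 3 + 2 + 2; product 3×3×2×2 = 36.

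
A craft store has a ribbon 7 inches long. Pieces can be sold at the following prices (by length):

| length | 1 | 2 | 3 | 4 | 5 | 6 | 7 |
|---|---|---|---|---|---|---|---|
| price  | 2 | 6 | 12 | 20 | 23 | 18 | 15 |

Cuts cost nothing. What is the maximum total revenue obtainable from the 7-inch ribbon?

Let R[k] be the best obtainable value from length k. For each k, try every first piece i and keep the best of price[i] + R[k−i].
R[1] = 2
R[2] = max(2+2, 6+0) = 6
R[3] = max(2+6, 6+2, 12+0) = 12
R[4] = max(2+12, 6+6, 12+2, 20+0) = 20
R[5] = max(2+20, 6+12, 12+6, 20+2, 23+0) = 23
R[6] = max(2+23, 6+20, 12+12, 20+6, 23+2, 18+0) = 26
R[7] = max(2+26, 6+23, 12+20, …, 18+2, 15+0) = 32
One optimal cutting: 4 + 3 → ¢20 + ¢12 = ¢32.

32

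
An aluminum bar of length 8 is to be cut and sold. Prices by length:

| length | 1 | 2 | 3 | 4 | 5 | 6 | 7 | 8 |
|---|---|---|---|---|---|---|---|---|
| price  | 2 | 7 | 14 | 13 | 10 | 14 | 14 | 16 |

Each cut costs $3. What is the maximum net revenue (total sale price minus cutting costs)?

Build v[k] bottom-up: v[k] = max over allowed piece i of (p[i] + v[k−i]) − 3 per cut.
v[1] = 2
v[2] = 7
v[3] = 14
v[4] = 13  (first piece 1, then v[3]=14)
v[5] = 18  (first piece 2, then v[3]=14)
v[6] = 25  (first piece 3, then v[3]=14)
v[7] = 24  (first piece 1, then v[6]=25)
v[8] = 29  (first piece 2, then v[6]=25)
One optimal plan: pieces 3 + 3 + 2 (2 cuts) → $35 − $6 = $29.

29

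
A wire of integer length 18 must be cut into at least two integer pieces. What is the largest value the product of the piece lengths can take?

729

Fill f[k] for k=2..18: at each k try every first piece i and multiply by the better of (k−i) uncut or f[k−i].
f[2] = 1·max(1,0) = 1·1 = 1
f[3] = 1·max(2,1) = 1·2 = 2
f[4] = 2·max(2,1) = 2·2 = 4
f[5] = 2·max(3,2) = 2·3 = 6
f[6] = 3·max(3,2) = 3·3 = 9
f[7] = 2·max(5,6) = 2·6 = 12
f[8] = 2·max(6,9) = 2·9 = 18
f[9] = 3·max(6,9) = 3·9 = 27
f[10] = 2·max(8,18) = 2·18 = 36
f[11] = 2·max(9,27) = 2·27 = 54
f[12] = 3·max(9,27) = 3·27 = 81
f[13] = 2·max(11,54) = 2·54 = 108
f[14] = 2·max(12,81) = 2·81 = 162
f[15] = 3·max(12,81) = 3·81 = 243
f[16] = 2·max(14,162) = 2·162 = 324
f[17] = 2·max(15,243) = 2·243 = 486
f[18] = 3·max(15,243) = 3·243 = 729
One optimal split: 3 + 3 + 3 + 3 + 3 + 3; product 3·3·3·3·3·3 = 729.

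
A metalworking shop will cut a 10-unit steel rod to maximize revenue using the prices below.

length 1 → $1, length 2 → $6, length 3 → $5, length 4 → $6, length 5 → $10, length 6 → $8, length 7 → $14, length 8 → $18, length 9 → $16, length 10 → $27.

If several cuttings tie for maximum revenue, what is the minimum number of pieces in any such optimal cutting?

5

Build r[k] bottom-up: r[k] = max over allowed piece i of (p[i] + r[k−i]).
r[1] = 1
r[2] = 6
r[3] = 7  (first piece 1, then r[2]=6)
r[4] = 12  (first piece 2, then r[2]=6)
r[5] = 13  (first piece 1, then r[4]=12)
r[6] = 18  (first piece 2, then r[4]=12)
r[7] = 19  (first piece 1, then r[6]=18)
r[8] = 24  (first piece 2, then r[6]=18)
r[9] = 25  (first piece 1, then r[8]=24)
r[10] = 30  (first piece 2, then r[8]=24)
Maximum revenue is $30.
Now minimize piece count subject to staying optimal: for each k, pieces[k] = 1 + min over i with p[i]+r[k−i]=r[k] of pieces[k−i].
pieces[7] = 4
pieces[8] = 4
pieces[9] = 5
pieces[10] = 5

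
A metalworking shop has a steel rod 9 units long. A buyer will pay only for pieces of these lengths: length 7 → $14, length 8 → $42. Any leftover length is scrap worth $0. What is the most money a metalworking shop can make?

Let f[k] be the best obtainable value from length k. For each k, try every first piece i and keep the best of price[i] + f[k−i].
f[1] = 0
f[2] = 0
f[3] = 0
f[4] = 0
f[5] = 0
f[6] = 0
f[7] = 14
f[8] = 42
f[9] = 42
One optimal cutting: pieces 8 with 1 unit of scrap → $42.

42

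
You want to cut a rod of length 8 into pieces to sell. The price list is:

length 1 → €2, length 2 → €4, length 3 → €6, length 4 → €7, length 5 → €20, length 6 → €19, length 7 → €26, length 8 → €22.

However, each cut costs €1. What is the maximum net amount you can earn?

Let net[k] be the best obtainable value from length k. For each k, try every first piece i and keep the best of price[i] + net[k−i] minus the 1 cut fee when i<k.
net[1] = 2
net[2] = 4
net[3] = 6
net[4] = 7  (first piece 1, then net[3]=6)
net[5] = 20
net[6] = 21  (first piece 1, then net[5]=20)
net[7] = 26
net[8] = 27  (first piece 1, then net[7]=26)
One optimal plan: pieces 7 + 1 (1 cut) → €28 − €1 = €27.

27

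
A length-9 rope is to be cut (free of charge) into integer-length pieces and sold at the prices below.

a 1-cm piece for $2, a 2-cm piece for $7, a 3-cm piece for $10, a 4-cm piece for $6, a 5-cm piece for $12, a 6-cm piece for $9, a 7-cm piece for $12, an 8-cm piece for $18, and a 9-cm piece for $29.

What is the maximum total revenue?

Build v[k] bottom-up: v[k] = max over allowed piece i of (p[i] + v[k−i]).
v[1] = 2
v[2] = max(2+2, 7+0) = 7
v[3] = max(2+7, 7+2, 10+0) = 10
v[4] = max(2+10, 7+7, 10+2, 6+0) = 14
v[5] = max(2+14, 7+10, 10+7, 6+2, 12+0) = 17
v[6] = max(2+17, 7+14, 10+10, 6+7, 12+2, 9+0) = 21
v[7] = max(2+21, 7+17, 10+14, …, 9+2, 12+0) = 24
v[8] = max(2+24, 7+21, 10+17, …, 12+2, 18+0) = 28
v[9] = max(2+28, 7+24, 10+21, …, 18+2, 29+0) = 31
One optimal cutting: 3 + 2 + 2 + 2 → $10 + $7 + $7 + $7 = $31.

31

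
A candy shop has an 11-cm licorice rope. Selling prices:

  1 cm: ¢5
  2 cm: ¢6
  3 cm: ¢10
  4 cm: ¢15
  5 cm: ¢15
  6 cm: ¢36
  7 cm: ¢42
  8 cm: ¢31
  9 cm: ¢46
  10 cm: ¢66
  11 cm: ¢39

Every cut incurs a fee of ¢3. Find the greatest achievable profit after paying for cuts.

68

Let net[k] be the best obtainable value from length k. For each k, try every first piece i and keep the best of price[i] + net[k−i] minus the 3 cut fee when i<k.
net[1] = 5
net[2] = max(5+5-3, 6+0) = 7
net[3] = max(5+7-3, 6+5-3, 10+0) = 10
net[4] = max(5+10-3, 6+7-3, 10+5-3, 15+0) = 15
net[5] = max(5+15-3, 6+10-3, 10+7-3, 15+5-3, 15+0) = 17
net[6] = max(5+17-3, 6+15-3, 10+10-3, 15+7-3, 15+5-3, 36+0) = 36
net[7] = max(5+36-3, 6+17-3, 10+15-3, …, 36+5-3, 42+0) = 42
net[8] = max(5+42-3, 6+36-3, 10+17-3, …, 42+5-3, 31+0) = 44
net[9] = max(5+44-3, 6+42-3, 10+36-3, …, 31+5-3, 46+0) = 46
net[10] = max(5+46-3, 6+44-3, 10+42-3, …, 46+5-3, 66+0) = 66
net[11] = max(5+66-3, 6+46-3, 10+44-3, …, 66+5-3, 39+0) = 68
One optimal plan: pieces 10 + 1 (1 cut) → ¢71 − ¢3 = ¢68.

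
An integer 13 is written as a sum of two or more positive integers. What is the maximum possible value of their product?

Fill g[k] for k=2..13: at each k try every first piece i and multiply by the better of (k−i) uncut or g[k−i].
g[2] = 1×max(1,0) = 1×1 = 1
g[3] = 1×max(2,1) = 1×2 = 2
g[4] = 2×max(2,1) = 2×2 = 4
g[5] = 2×max(3,2) = 2×3 = 6
g[6] = 3×max(3,2) = 3×3 = 9
g[7] = 2×max(5,6) = 2×6 = 12
g[8] = 2×max(6,9) = 2×9 = 18
g[9] = 3×max(6,9) = 3×9 = 27
g[10] = 2×max(8,18) = 2×18 = 36
g[11] = 2×max(9,27) = 2×27 = 54
g[12] = 3×max(9,27) = 3×27 = 81
g[13] = 2×max(11,54) = 2×54 = 108
One optimal split: 3 + 3 + 3 + 2 + 2; product 3×3×3×2×2 = 108.

108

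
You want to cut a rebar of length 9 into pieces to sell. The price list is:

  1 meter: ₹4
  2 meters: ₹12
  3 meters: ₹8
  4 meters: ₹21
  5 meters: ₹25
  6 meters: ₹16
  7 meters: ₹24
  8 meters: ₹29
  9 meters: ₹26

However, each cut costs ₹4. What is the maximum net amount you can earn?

42

Consider every possible first cut. v[k] is the best of p[i]+v[k−i] over all sellable i≤k, charging 4 whenever i<k.
v[1] = 4
v[2] = max(4+4-4, 12+0) = 12
v[3] = max(4+12-4, 12+4-4, 8+0) = 12
v[4] = max(4+12-4, 12+12-4, 8+4-4, 21+0) = 21
v[5] = max(4+21-4, 12+12-4, 8+12-4, 21+4-4, 25+0) = 25
v[6] = max(4+25-4, 12+21-4, 8+12-4, 21+12-4, 25+4-4, 16+0) = 29
v[7] = max(4+29-4, 12+25-4, 8+21-4, …, 16+4-4, 24+0) = 33
v[8] = max(4+33-4, 12+29-4, 8+25-4, …, 24+4-4, 29+0) = 38
v[9] = max(4+38-4, 12+33-4, 8+29-4, …, 29+4-4, 26+0) = 42
One optimal plan: pieces 5 + 4 (1 cut) → ₹46 − ₹4 = ₹42.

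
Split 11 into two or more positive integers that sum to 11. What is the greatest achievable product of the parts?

Fill g[k] for k=2..11: at each k try every first piece i and multiply by the better of (k−i) uncut or g[k−i].
g[2] = 1*max(1,0) = 1*1 = 1
g[3] = 1*max(2,1) = 1*2 = 2
g[4] = 2*max(2,1) = 2*2 = 4
g[5] = 2*max(3,2) = 2*3 = 6
g[6] = 3*max(3,2) = 3*3 = 9
g[7] = 2*max(5,6) = 2*6 = 12
g[8] = 2*max(6,9) = 2*9 = 18
g[9] = 3*max(6,9) = 3*9 = 27
g[10] = 2*max(8,18) = 2*18 = 36
g[11] = 2*max(9,27) = 2*27 = 54
One optimal split: 3 + 3 + 3 + 2; product 3*3*3*2 = 54.

54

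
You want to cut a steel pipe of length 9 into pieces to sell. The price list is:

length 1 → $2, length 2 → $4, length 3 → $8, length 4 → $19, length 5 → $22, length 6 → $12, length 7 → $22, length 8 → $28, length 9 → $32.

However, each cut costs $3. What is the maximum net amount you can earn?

38

Build v[k] bottom-up: v[k] = max over allowed piece i of (p[i] + v[k−i]) − 3 per cut.
v[1] = 2
v[2] = 4
v[3] = 8
v[4] = 19
v[5] = 22
v[6] = 21  (first piece 1, then v[5]=22)
v[7] = 24  (first piece 3, then v[4]=19)
v[8] = 35  (first piece 4, then v[4]=19)
v[9] = 38  (first piece 4, then v[5]=22)
One optimal plan: pieces 5 + 4 (1 cut) → $41 − $3 = $38.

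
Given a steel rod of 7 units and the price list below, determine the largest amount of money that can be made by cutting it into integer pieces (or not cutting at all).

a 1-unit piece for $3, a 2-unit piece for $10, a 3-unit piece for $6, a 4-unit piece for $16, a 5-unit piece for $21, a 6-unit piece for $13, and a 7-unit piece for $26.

Build R[k] bottom-up: R[k] = max over allowed piece i of (p[i] + R[k−i]).
R[1] = 3
R[2] = max(3+3, 10+0) = 10
R[3] = max(3+10, 10+3, 6+0) = 13
R[4] = max(3+13, 10+10, 6+3, 16+0) = 20
R[5] = max(3+20, 10+13, 6+10, 16+3, 21+0) = 23
R[6] = max(3+23, 10+20, 6+13, 16+10, 21+3, 13+0) = 30
R[7] = max(3+30, 10+23, 6+20, …, 13+3, 26+0) = 33
One optimal cutting: 2 + 2 + 2 + 1 → $10 + $10 + $10 + $3 = $33.

33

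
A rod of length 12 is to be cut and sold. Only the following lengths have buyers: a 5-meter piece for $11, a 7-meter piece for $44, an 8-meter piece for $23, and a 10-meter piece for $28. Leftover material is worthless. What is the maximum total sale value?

Let r[k] be the best obtainable value from length k. For each k, try every first piece i and keep the best of price[i] + r[k−i].
r[1] = 0
r[2] = 0
r[3] = 0
r[4] = 0
r[5] = 11
r[6] = 11
r[7] = max(11+0, 44+0) = 44
r[8] = max(11+0, 44+0, 23+0) = 44
r[9] = max(11+0, 44+0, 23+0) = 44
r[10] = max(11+11, 44+0, 23+0, 28+0) = 44
r[11] = max(11+11, 44+0, 23+0, 28+0) = 44
r[12] = max(11+44, 44+11, 23+0, 28+0) = 55
One optimal cutting: 7 + 5 → $55.

55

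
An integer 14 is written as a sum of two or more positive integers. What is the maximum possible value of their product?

Fill P[k] for k=2..14: at each k try every first piece i and multiply by the better of (k−i) uncut or P[k−i].
Small cases: P[2]=1, P[3]=2, P[4]=4, P[5]=6, P[6]=9, P[7]=12, P[8]=18.
P[9] = 3×max(6,9) = 3×9 = 27
P[10] = 2×max(8,18) = 2×18 = 36
P[11] = 2×max(9,27) = 2×27 = 54
P[12] = 3×max(9,27) = 3×27 = 81
P[13] = 2×max(11,54) = 2×54 = 108
P[14] = 2×max(12,81) = 2×81 = 162
One optimal split: 3 + 3 + 3 + 3 + 2; product 3×3×3×3×2 = 162.

162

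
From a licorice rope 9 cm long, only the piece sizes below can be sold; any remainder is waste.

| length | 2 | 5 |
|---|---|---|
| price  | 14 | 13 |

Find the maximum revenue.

Consider every possible first cut. f[k] is the best of p[i]+f[k−i] over all sellable i≤k.
f[1] = 0
f[2] = 14
f[3] = 14
f[4] = 28  (first piece 2, then f[2]=14)
f[5] = max(14+14, 13+0) = 28
f[6] = max(14+28, 13+0) = 42
f[7] = max(14+28, 13+14) = 42
f[8] = max(14+42, 13+14) = 56
f[9] = max(14+42, 13+28) = 56
One optimal cutting: pieces 2 + 2 + 2 + 2 with 1 cm of scrap → ¢56.

56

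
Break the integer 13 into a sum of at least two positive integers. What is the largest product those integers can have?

Fill P[k] for k=2..13: at each k try every first piece i and multiply by the better of (k−i) uncut or P[k−i].
P[2] = 1·max(1,0) = 1·1 = 1
P[3] = max(1·2, 2·1) = 2
P[4] = max(1·3, 2·2, 3·1) = 4
P[5] = max(1·4, 2·3, 3·2, 4·1) = 6
P[6] = max(1·6, 2·4, 3·3, 4·2, 5·1) = 9
P[7] = max(1·9, 2·6, 3·4, 4·3, 5·2, 6·1) = 12
P[8] = max(1·12, 2·9, 3·6, …, 6·2, 7·1) = 18
P[9] = max(1·18, 2·12, 3·9, …, 7·2, 8·1) = 27
P[10] = max(1·27, 2·18, 3·12, …, 8·2, 9·1) = 36
P[11] = max(1·36, 2·27, 3·18, …, 9·2, 10·1) = 54
P[12] = max(1·54, 2·36, 3·27, …, 10·2, 11·1) = 81
P[13] = max(1·81, 2·54, 3·36, …, 11·2, 12·1) = 108
One optimal split: 3 + 3 + 3 + 2 + 2; product 3·3·3·2·2 = 108.

108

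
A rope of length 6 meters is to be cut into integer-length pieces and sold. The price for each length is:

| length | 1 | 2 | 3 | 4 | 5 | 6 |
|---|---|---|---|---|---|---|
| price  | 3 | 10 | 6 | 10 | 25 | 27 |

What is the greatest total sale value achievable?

Let R[k] be the best obtainable value from length k. For each k, try every first piece i and keep the best of price[i] + R[k−i].
R[1] = 3
R[2] = max(3+3, 10+0) = 10
R[3] = max(3+10, 10+3, 6+0) = 13
R[4] = max(3+13, 10+10, 6+3, 10+0) = 20
R[5] = max(3+20, 10+13, 6+10, 10+3, 25+0) = 25
R[6] = max(3+25, 10+20, 6+13, 10+10, 25+3, 27+0) = 30
One optimal cutting: 2 + 2 + 2 → 10 + 10 + 10 = 30.

30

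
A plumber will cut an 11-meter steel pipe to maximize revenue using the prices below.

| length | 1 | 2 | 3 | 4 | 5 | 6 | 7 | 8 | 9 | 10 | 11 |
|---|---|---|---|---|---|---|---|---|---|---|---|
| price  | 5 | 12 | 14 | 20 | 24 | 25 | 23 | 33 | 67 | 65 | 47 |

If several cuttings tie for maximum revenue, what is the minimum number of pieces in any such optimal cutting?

Let r[k] be the best obtainable value from length k. For each k, try every first piece i and keep the best of price[i] + r[k−i].
r[1] = 5
r[2] = 12
r[3] = 17  (first piece 1, then r[2]=12)
r[4] = 24  (first piece 2, then r[2]=12)
r[5] = 29  (first piece 1, then r[4]=24)
r[6] = 36  (first piece 2, then r[4]=24)
r[7] = 41  (first piece 1, then r[6]=36)
r[8] = 48  (first piece 2, then r[6]=36)
r[9] = 67
r[10] = 72  (first piece 1, then r[9]=67)
r[11] = 79  (first piece 2, then r[9]=67)
Maximum revenue is $79.
Now minimize piece count subject to staying optimal: for each k, pieces[k] = 1 + min over i with p[i]+r[k−i]=r[k] of pieces[k−i].
pieces[8] = 4
pieces[9] = 1
pieces[10] = 2
pieces[11] = 2

2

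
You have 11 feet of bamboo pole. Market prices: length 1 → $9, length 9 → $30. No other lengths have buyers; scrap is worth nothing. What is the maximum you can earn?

99

Build r[k] bottom-up: r[k] = max over allowed piece i of (p[i] + r[k−i]).
r[1] = 9
r[2] = 18  (first piece 1, then r[1]=9)
r[3] = 27  (first piece 1, then r[2]=18)
r[4] = 36  (first piece 1, then r[3]=27)
r[5] = 45  (first piece 1, then r[4]=36)
r[6] = 54  (first piece 1, then r[5]=45)
r[7] = 63  (first piece 1, then r[6]=54)
r[8] = 72  (first piece 1, then r[7]=63)
r[9] = 81  (first piece 1, then r[8]=72)
r[10] = 90  (first piece 1, then r[9]=81)
r[11] = 99  (first piece 1, then r[10]=90)
One optimal cutting: 1 + 1 + 1 + 1 + 1 + 1 + 1 + 1 + 1 + 1 + 1 → $99.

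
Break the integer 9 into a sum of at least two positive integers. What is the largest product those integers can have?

Let m[k] be the best product for length k (with at least one cut). For each first piece i, the rest contributes max(k−i, m[k−i]).
m[2] = 1×max(1,0) = 1×1 = 1
m[3] = 1×max(2,1) = 1×2 = 2
m[4] = 2×max(2,1) = 2×2 = 4
m[5] = 2×max(3,2) = 2×3 = 6
m[6] = 3×max(3,2) = 3×3 = 9
m[7] = 2×max(5,6) = 2×6 = 12
m[8] = 2×max(6,9) = 2×9 = 18
m[9] = 3×max(6,9) = 3×9 = 27
One optimal split: 3 + 3 + 3; product 3×3×3 = 27.

27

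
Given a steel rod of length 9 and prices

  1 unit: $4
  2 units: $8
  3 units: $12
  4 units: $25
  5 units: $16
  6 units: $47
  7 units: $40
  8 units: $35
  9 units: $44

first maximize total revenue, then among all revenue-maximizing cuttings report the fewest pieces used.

2

Let r[k] be the best obtainable value from length k. For each k, try every first piece i and keep the best of price[i] + r[k−i].
r[1] = 4
r[2] = max(4+4, 8+0) = 8
r[3] = max(4+8, 8+4, 12+0) = 12
r[4] = max(4+12, 8+8, 12+4, 25+0) = 25
r[5] = max(4+25, 8+12, 12+8, 25+4, 16+0) = 29
r[6] = max(4+29, 8+25, 12+12, 25+8, 16+4, 47+0) = 47
r[7] = max(4+47, 8+29, 12+25, …, 47+4, 40+0) = 51
r[8] = max(4+51, 8+47, 12+29, …, 40+4, 35+0) = 55
r[9] = max(4+55, 8+51, 12+47, …, 35+4, 44+0) = 59
Maximum revenue is $59.
Now minimize piece count subject to staying optimal: for each k, pieces[k] = 1 + min over i with p[i]+r[k−i]=r[k] of pieces[k−i].
pieces[6] = 1
pieces[7] = 2
pieces[8] = 2
pieces[9] = 2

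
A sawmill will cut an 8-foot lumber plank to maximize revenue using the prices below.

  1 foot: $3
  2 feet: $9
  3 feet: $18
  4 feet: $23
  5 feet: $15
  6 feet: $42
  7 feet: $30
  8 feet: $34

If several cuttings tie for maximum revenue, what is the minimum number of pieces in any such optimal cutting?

2

Let r[k] be the best obtainable value from length k. For each k, try every first piece i and keep the best of price[i] + r[k−i].
r[1] = 3
r[2] = 9
r[3] = 18
r[4] = 23
r[5] = 27  (first piece 2, then r[3]=18)
r[6] = 42
r[7] = 45  (first piece 1, then r[6]=42)
r[8] = 51  (first piece 2, then r[6]=42)
Maximum revenue is $51.
Now minimize piece count subject to staying optimal: for each k, pieces[k] = 1 + min over i with p[i]+r[k−i]=r[k] of pieces[k−i].
pieces[5] = 2
pieces[6] = 1
pieces[7] = 2
pieces[8] = 2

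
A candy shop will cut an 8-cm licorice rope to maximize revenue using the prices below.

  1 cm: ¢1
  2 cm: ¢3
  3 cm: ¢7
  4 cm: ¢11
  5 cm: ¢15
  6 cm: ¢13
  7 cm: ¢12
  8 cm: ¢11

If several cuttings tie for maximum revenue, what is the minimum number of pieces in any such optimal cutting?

2

Consider every possible first cut. r[k] is the best of p[i]+r[k−i] over all sellable i≤k.
r[1] = 1
r[2] = max(1+1, 3+0) = 3
r[3] = max(1+3, 3+1, 7+0) = 7
r[4] = max(1+7, 3+3, 7+1, 11+0) = 11
r[5] = max(1+11, 3+7, 7+3, 11+1, 15+0) = 15
r[6] = max(1+15, 3+11, 7+7, 11+3, 15+1, 13+0) = 16
r[7] = max(1+16, 3+15, 7+11, …, 13+1, 12+0) = 18
r[8] = max(1+18, 3+16, 7+15, …, 12+1, 11+0) = 22
Maximum revenue is ¢22.
Now minimize piece count subject to staying optimal: for each k, pieces[k] = 1 + min over i with p[i]+r[k−i]=r[k] of pieces[k−i].
pieces[5] = 1
pieces[6] = 2
pieces[7] = 2
pieces[8] = 2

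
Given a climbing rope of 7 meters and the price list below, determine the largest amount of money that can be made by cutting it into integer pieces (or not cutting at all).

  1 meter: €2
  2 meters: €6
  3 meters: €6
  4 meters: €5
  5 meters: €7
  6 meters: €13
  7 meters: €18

Build best[k] bottom-up: best[k] = max over allowed piece i of (p[i] + best[k−i]).
best[1] = 2
best[2] = 6
best[3] = 8  (first piece 1, then best[2]=6)
best[4] = 12  (first piece 2, then best[2]=6)
best[5] = 14  (first piece 1, then best[4]=12)
best[6] = 18  (first piece 2, then best[4]=12)
best[7] = 20  (first piece 1, then best[6]=18)
One optimal cutting: 2 + 2 + 2 + 1 → €6 + €6 + €6 + €2 = €20.

20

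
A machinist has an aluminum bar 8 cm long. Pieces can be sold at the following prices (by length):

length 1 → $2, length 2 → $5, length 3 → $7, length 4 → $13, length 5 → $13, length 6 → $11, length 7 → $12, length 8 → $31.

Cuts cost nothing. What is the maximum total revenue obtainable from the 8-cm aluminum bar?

31

Consider every possible first cut. best[k] is the best of p[i]+best[k−i] over all sellable i≤k.
best[1] = 2
best[2] = max(2+2, 5+0) = 5
best[3] = max(2+5, 5+2, 7+0) = 7
best[4] = max(2+7, 5+5, 7+2, 13+0) = 13
best[5] = max(2+13, 5+7, 7+5, 13+2, 13+0) = 15
best[6] = max(2+15, 5+13, 7+7, 13+5, 13+2, 11+0) = 18
best[7] = max(2+18, 5+15, 7+13, …, 11+2, 12+0) = 20
best[8] = max(2+20, 5+18, 7+15, …, 12+2, 31+0) = 31
Best is to sell the whole 8-cm piece uncut for $31.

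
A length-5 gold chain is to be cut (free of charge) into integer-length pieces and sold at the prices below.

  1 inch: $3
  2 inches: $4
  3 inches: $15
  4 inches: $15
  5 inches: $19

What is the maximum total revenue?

Consider every possible first cut. r[k] is the best of p[i]+r[k−i] over all sellable i≤k.
r[1] = 3
r[2] = 6  (first piece 1, then r[1]=3)
r[3] = 15
r[4] = 18  (first piece 1, then r[3]=15)
r[5] = 21  (first piece 1, then r[4]=18)
One optimal cutting: 3 + 1 + 1 → $15 + $3 + $3 = $21.

21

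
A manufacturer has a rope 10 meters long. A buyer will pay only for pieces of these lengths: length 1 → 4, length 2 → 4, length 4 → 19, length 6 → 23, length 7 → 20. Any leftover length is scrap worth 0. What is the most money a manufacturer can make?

46

Let f[k] be the best obtainable value from length k. For each k, try every first piece i and keep the best of price[i] + f[k−i].
f[1] = 4
f[2] = max(4+4, 4+0) = 8
f[3] = max(4+8, 4+4) = 12
f[4] = max(4+12, 4+8, 19+0) = 19
f[5] = max(4+19, 4+12, 19+4) = 23
f[6] = max(4+23, 4+19, 19+8, 23+0) = 27
f[7] = max(4+27, 4+23, 19+12, 23+4, 20+0) = 31
f[8] = max(4+31, 4+27, 19+19, 23+8, 20+4) = 38
f[9] = max(4+38, 4+31, 19+23, 23+12, 20+8) = 42
f[10] = max(4+42, 4+38, 19+27, 23+19, 20+12) = 46
One optimal cutting: 4 + 4 + 1 + 1 → 46.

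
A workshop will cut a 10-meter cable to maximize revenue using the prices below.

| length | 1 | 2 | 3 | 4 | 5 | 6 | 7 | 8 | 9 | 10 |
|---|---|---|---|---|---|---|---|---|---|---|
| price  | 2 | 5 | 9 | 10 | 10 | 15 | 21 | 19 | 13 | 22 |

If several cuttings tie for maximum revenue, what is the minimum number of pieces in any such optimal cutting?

2

Let r[k] be the best obtainable value from length k. For each k, try every first piece i and keep the best of price[i] + r[k−i].
r[1] = 2
r[2] = max(2+2, 5+0) = 5
r[3] = max(2+5, 5+2, 9+0) = 9
r[4] = max(2+9, 5+5, 9+2, 10+0) = 11
r[5] = max(2+11, 5+9, 9+5, 10+2, 10+0) = 14
r[6] = max(2+14, 5+11, 9+9, 10+5, 10+2, 15+0) = 18
r[7] = max(2+18, 5+14, 9+11, …, 15+2, 21+0) = 21
r[8] = max(2+21, 5+18, 9+14, …, 21+2, 19+0) = 23
r[9] = max(2+23, 5+21, 9+18, …, 19+2, 13+0) = 27
r[10] = max(2+27, 5+23, 9+21, …, 13+2, 22+0) = 30
Maximum revenue is $30.
Now minimize piece count subject to staying optimal: for each k, pieces[k] = 1 + min over i with p[i]+r[k−i]=r[k] of pieces[k−i].
pieces[7] = 1
pieces[8] = 2
pieces[9] = 3
pieces[10] = 2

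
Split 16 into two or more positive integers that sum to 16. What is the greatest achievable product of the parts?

324

Fill m[k] for k=2..16: at each k try every first piece i and multiply by the better of (k−i) uncut or m[k−i].
m[2] = 1*max(1,0) = 1*1 = 1
m[3] = 1*max(2,1) = 1*2 = 2
m[4] = 2*max(2,1) = 2*2 = 4
m[5] = 2*max(3,2) = 2*3 = 6
m[6] = 3*max(3,2) = 3*3 = 9
m[7] = 2*max(5,6) = 2*6 = 12
m[8] = 2*max(6,9) = 2*9 = 18
m[9] = 3*max(6,9) = 3*9 = 27
m[10] = 2*max(8,18) = 2*18 = 36
m[11] = 2*max(9,27) = 2*27 = 54
m[12] = 3*max(9,27) = 3*27 = 81
m[13] = 2*max(11,54) = 2*54 = 108
m[14] = 2*max(12,81) = 2*81 = 162
m[15] = 3*max(12,81) = 3*81 = 243
m[16] = 2*max(14,162) = 2*162 = 324
One optimal split: 3 + 3 + 3 + 3 + 2 + 2; product 3*3*3*3*2*2 = 324.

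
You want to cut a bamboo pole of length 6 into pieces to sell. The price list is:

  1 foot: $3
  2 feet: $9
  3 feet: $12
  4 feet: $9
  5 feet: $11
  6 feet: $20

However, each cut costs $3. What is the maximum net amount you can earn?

Consider every possible first cut. net[k] is the best of p[i]+net[k−i] over all sellable i≤k, charging 3 whenever i<k.
net[1] = 3
net[2] = max(3+3-3, 9+0) = 9
net[3] = max(3+9-3, 9+3-3, 12+0) = 12
net[4] = max(3+12-3, 9+9-3, 12+3-3, 9+0) = 15
net[5] = max(3+15-3, 9+12-3, 12+9-3, 9+3-3, 11+0) = 18
net[6] = max(3+18-3, 9+15-3, 12+12-3, 9+9-3, 11+3-3, 20+0) = 21
One optimal plan: pieces 2 + 2 + 2 (2 cuts) → $27 − $6 = $21.

21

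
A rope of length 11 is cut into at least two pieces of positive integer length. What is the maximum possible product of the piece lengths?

54

Let g[k] be the best product for length k (with at least one cut). For each first piece i, the rest contributes max(k−i, g[k−i]).
g[2] = 1×max(1,0) = 1×1 = 1
g[3] = 1×max(2,1) = 1×2 = 2
g[4] = 2×max(2,1) = 2×2 = 4
g[5] = 2×max(3,2) = 2×3 = 6
g[6] = 3×max(3,2) = 3×3 = 9
g[7] = 2×max(5,6) = 2×6 = 12
g[8] = 2×max(6,9) = 2×9 = 18
g[9] = 3×max(6,9) = 3×9 = 27
g[10] = 2×max(8,18) = 2×18 = 36
g[11] = 2×max(9,27) = 2×27 = 54
One optimal split: 3 + 3 + 3 + 2; product 3×3×3×2 = 54.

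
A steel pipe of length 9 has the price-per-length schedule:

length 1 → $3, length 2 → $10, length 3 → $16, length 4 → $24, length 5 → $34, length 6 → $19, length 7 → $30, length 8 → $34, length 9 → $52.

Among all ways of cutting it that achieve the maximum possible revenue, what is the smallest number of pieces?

Build r[k] bottom-up: r[k] = max over allowed piece i of (p[i] + r[k−i]).
r[1] = 3
r[2] = max(3+3, 10+0) = 10
r[3] = max(3+10, 10+3, 16+0) = 16
r[4] = max(3+16, 10+10, 16+3, 24+0) = 24
r[5] = max(3+24, 10+16, 16+10, 24+3, 34+0) = 34
r[6] = max(3+34, 10+24, 16+16, 24+10, 34+3, 19+0) = 37
r[7] = max(3+37, 10+34, 16+24, …, 19+3, 30+0) = 44
r[8] = max(3+44, 10+37, 16+34, …, 30+3, 34+0) = 50
r[9] = max(3+50, 10+44, 16+37, …, 34+3, 52+0) = 58
Maximum revenue is $58.
Now minimize piece count subject to staying optimal: for each k, pieces[k] = 1 + min over i with p[i]+r[k−i]=r[k] of pieces[k−i].
pieces[6] = 2
pieces[7] = 2
pieces[8] = 2
pieces[9] = 2

2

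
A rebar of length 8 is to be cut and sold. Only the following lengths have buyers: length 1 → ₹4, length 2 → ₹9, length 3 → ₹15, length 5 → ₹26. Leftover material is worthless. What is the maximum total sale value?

Build r[k] bottom-up: r[k] = max over allowed piece i of (p[i] + r[k−i]).
r[1] = 4
r[2] = 9
r[3] = 15
r[4] = 19  (first piece 1, then r[3]=15)
r[5] = 26
r[6] = 30  (first piece 1, then r[5]=26)
r[7] = 35  (first piece 2, then r[5]=26)
r[8] = 41  (first piece 3, then r[5]=26)
One optimal cutting: 5 + 3 → ₹41.

41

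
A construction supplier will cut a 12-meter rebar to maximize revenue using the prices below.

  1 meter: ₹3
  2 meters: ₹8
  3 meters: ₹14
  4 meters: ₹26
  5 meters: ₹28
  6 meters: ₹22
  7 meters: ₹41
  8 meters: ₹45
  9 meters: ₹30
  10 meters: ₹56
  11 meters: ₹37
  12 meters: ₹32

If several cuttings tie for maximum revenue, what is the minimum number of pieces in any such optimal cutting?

3

Build r[k] bottom-up: r[k] = max over allowed piece i of (p[i] + r[k−i]).
r[1] = 3
r[2] = max(3+3, 8+0) = 8
r[3] = max(3+8, 8+3, 14+0) = 14
r[4] = max(3+14, 8+8, 14+3, 26+0) = 26
r[5] = max(3+26, 8+14, 14+8, 26+3, 28+0) = 29
r[6] = max(3+29, 8+26, 14+14, 26+8, 28+3, 22+0) = 34
r[7] = max(3+34, 8+29, 14+26, …, 22+3, 41+0) = 41
r[8] = max(3+41, 8+34, 14+29, …, 41+3, 45+0) = 52
r[9] = max(3+52, 8+41, 14+34, …, 45+3, 30+0) = 55
r[10] = max(3+55, 8+52, 14+41, …, 30+3, 56+0) = 60
r[11] = max(3+60, 8+55, 14+52, …, 56+3, 37+0) = 67
r[12] = max(3+67, 8+60, 14+55, …, 37+3, 32+0) = 78
Maximum revenue is ₹78.
Now minimize piece count subject to staying optimal: for each k, pieces[k] = 1 + min over i with p[i]+r[k−i]=r[k] of pieces[k−i].
pieces[9] = 3
pieces[10] = 3
pieces[11] = 2
pieces[12] = 3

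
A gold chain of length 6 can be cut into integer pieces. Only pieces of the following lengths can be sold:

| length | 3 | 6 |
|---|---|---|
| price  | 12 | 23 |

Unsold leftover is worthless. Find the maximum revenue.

Let f[k] be the best obtainable value from length k. For each k, try every first piece i and keep the best of price[i] + f[k−i].
f[1] = 0
f[2] = 0
f[3] = 12
f[4] = 12
f[5] = 12
f[6] = max(12+12, 23+0) = 24
One optimal cutting: 3 + 3 → $24.

24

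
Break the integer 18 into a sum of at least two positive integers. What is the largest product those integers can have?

Let f[k] be the best product for length k (with at least one cut). For each first piece i, the rest contributes max(k−i, f[k−i]).
f[2] = 1·max(1,0) = 1·1 = 1
f[3] = max(1·2, 2·1) = 2
f[4] = max(1·3, 2·2, 3·1) = 4
f[5] = max(1·4, 2·3, 3·2, 4·1) = 6
f[6] = max(1·6, 2·4, 3·3, 4·2, 5·1) = 9
f[7] = max(1·9, 2·6, 3·4, 4·3, 5·2, 6·1) = 12
f[8] = max(1·12, 2·9, 3·6, …, 6·2, 7·1) = 18
f[9] = max(1·18, 2·12, 3·9, …, 7·2, 8·1) = 27
f[10] = max(1·27, 2·18, 3·12, …, 8·2, 9·1) = 36
f[11] = max(1·36, 2·27, 3·18, …, 9·2, 10·1) = 54
f[12] = max(1·54, 2·36, 3·27, …, 10·2, 11·1) = 81
f[13] = max(1·81, 2·54, 3·36, …, 11·2, 12·1) = 108
f[14] = max(1·108, 2·81, 3·54, …, 12·2, 13·1) = 162
f[15] = max(1·162, 2·108, 3·81, …, 13·2, 14·1) = 243
f[16] = max(1·243, 2·162, 3·108, …, 14·2, 15·1) = 324
f[17] = max(1·324, 2·243, 3·162, …, 15·2, 16·1) = 486
f[18] = max(1·486, 2·324, 3·243, …, 16·2, 17·1) = 729
One optimal split: 3 + 3 + 3 + 3 + 3 + 3; product 3·3·3·3·3·3 = 729.

729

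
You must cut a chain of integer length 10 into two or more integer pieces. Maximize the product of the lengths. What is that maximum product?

Let P[k] be the best product for length k (with at least one cut). For each first piece i, the rest contributes max(k−i, P[k−i]).
P[2] = 1×max(1,0) = 1×1 = 1
P[3] = max(1×2, 2×1) = 2
P[4] = max(1×3, 2×2, 3×1) = 4
P[5] = max(1×4, 2×3, 3×2, 4×1) = 6
P[6] = max(1×6, 2×4, 3×3, 4×2, 5×1) = 9
P[7] = max(1×9, 2×6, 3×4, 4×3, 5×2, 6×1) = 12
P[8] = max(1×12, 2×9, 3×6, …, 6×2, 7×1) = 18
P[9] = max(1×18, 2×12, 3×9, …, 7×2, 8×1) = 27
P[10] = max(1×27, 2×18, 3×12, …, 8×2, 9×1) = 36
One optimal split: 3 + 3 + 2 + 2; product 3×3×2×2 = 36.

36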